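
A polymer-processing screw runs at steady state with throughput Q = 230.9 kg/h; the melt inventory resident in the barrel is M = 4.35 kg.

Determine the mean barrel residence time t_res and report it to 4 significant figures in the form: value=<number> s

value=67.82 s

Throughput in SI: Q_s = 230.9 kg/h ÷ 3600 s/h = 0.0641389 kg/s
Mean residence time: t_res = M/Q_s = 4.35 kg / 0.0641389 kg/s = 67.8216 s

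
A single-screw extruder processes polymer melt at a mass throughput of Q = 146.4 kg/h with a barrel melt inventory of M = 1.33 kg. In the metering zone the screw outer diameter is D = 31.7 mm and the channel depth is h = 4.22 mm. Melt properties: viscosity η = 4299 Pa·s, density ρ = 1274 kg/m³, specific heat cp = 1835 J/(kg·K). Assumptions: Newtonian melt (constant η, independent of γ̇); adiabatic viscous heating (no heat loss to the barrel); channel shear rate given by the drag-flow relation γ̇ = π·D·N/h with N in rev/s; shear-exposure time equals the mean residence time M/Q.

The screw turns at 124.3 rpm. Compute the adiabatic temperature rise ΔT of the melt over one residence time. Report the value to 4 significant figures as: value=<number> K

Q_s = Q / 3600 = 146.4 / 3600 = 0.0406667 kg/s
t_res = M / Q_s = 1.33 / 0.0406667 = 32.7049 s
Geometry in metres: D = 31.7 mm → 0.0317 m, h = 4.22 mm → 0.00422 m; screw speed N = 124.3 rpm = 2.07167 rev/s
γ̇ = π·D·N / h = π · 0.0317 · 2.07167 / 0.00422 = 48.8896 s⁻¹
ΔT = η·γ̇²·t_res/(ρ·cp) = [4299 × 48.8896² × 32.7049] / [1274 × 1835] = 143.75 K

value=143.8 K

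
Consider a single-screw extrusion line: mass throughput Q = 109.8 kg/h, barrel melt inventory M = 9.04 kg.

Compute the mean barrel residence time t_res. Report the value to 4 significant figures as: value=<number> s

value=296.4 s

Throughput in SI: Q_s = 109.8 kg/h ÷ 3600 s/h = 0.0305 kg/s
t_res = M / Q_s = 9.04 / 0.0305 = 296.393 s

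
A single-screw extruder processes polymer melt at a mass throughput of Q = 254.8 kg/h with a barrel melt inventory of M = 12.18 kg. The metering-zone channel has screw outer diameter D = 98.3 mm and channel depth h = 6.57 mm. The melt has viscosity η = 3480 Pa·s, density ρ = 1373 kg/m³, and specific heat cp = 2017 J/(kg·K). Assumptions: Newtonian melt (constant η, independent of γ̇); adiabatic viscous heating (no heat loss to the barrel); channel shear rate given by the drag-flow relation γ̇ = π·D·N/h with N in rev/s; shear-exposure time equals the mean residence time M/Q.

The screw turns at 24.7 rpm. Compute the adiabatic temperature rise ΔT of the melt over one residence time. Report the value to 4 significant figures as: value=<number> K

Throughput in SI: Q_s = 254.8 kg/h ÷ 3600 s/h = 0.0707778 kg/s
t_res = M / Q_s = 12.18 ÷ 0.0707778 = 172.088 s
D = 98.3 mm = 0.0983 m;  h = 6.57 mm = 0.00657 m;  N = 24.7 rpm / 60 = 0.411667 rev/s
Shear rate: γ̇ = πDN/h = π·0.0983·0.411667/0.00657 = 19.3501 s⁻¹
ΔT = η·γ̇²·t_res/(ρ·cp) = [3480 × 19.3501² × 172.088] / [1373 × 2017] = 80.9693 K

value=80.97 K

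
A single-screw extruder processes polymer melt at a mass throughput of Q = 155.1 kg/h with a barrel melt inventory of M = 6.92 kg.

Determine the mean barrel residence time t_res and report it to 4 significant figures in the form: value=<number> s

value=160.6 s

Q_s = Q / 3600 = 155.1 / 3600 = 0.0430833 kg/s
t_res = M / Q_s = 6.92 / 0.0430833 = 160.619 s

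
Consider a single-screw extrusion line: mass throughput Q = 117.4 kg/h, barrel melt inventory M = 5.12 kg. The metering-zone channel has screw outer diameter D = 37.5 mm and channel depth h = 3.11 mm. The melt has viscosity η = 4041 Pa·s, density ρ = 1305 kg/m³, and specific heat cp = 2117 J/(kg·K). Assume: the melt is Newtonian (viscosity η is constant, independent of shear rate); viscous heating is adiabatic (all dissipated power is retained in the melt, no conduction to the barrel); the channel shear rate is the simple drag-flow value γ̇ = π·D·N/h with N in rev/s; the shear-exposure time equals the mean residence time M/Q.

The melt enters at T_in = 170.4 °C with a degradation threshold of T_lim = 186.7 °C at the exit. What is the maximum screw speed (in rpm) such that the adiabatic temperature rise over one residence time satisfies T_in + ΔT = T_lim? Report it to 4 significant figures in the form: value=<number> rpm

value=13.34 rpm

Q_s = Q / 3600 = 117.4 / 3600 = 0.0326111 kg/s
t_res = M / Q_s = 5.12 ÷ 0.0326111 = 157.002 s
D = 37.5 mm = 0.0375 m;  h = 3.11 mm = 0.00311 m
Allowable rise: ΔT_a = T_lim − T_in = 186.7 − 170.4 = 16.3 K
γ̇_max² = ΔT_a·ρ·cp / (η·t_res) = [16.3 × 1305 × 2117] / [4041 × 157.002] = 70.9783 s⁻²
γ̇_max = sqrt(70.9783) = 8.42486 s⁻¹
Solve γ̇ = πDN/h for N: N_max = γ̇_max·h/(π·D) = 8.42486 × 0.00311 / (π × 0.0375) = 0.222404 rev/s = 13.3442 rpm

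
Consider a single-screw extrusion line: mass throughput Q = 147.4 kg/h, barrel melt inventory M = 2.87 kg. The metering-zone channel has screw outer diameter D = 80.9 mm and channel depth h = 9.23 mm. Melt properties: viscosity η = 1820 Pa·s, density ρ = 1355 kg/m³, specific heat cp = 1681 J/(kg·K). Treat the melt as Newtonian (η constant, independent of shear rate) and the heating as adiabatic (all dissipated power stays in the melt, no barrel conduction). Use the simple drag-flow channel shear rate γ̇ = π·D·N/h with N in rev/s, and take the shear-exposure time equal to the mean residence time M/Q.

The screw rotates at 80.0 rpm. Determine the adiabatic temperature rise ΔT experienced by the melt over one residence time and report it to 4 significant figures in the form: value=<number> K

Convert throughput: Q = 147.4 kg/h = 147.4/3600 = 0.0409444 kg/s
t_res = M / Q_s = 2.87 ÷ 0.0409444 = 70.095 s
Geometry in metres: D = 80.9 mm → 0.0809 m, h = 9.23 mm → 0.00923 m; screw speed N = 80.0 rpm = 1.33333 rev/s
γ̇ = π D N / h = (π)(0.0809)(1.33333) / 0.00923 = 36.7143 s⁻¹
Adiabatic rise: ΔT = η γ̇² t_res / (ρ cp) = 1820·(36.7143)²·70.095 / (1355·1681) = 75.4957 K

value=75.50 K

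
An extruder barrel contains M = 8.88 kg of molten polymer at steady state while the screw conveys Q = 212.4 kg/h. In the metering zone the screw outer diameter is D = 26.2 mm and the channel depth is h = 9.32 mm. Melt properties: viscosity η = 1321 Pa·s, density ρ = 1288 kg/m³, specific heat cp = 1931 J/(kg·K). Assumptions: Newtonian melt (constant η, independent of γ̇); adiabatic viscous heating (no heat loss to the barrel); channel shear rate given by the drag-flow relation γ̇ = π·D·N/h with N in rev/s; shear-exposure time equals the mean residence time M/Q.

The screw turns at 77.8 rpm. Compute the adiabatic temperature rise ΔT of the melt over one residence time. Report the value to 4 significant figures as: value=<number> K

value=10.48 K

Convert throughput: Q = 212.4 kg/h = 212.4/3600 = 0.059 kg/s
t_res = M / Q_s = 8.88 ÷ 0.059 = 150.508 s
Geometry in metres: D = 26.2 mm → 0.0262 m, h = 9.32 mm → 0.00932 m; screw speed N = 77.8 rpm = 1.29667 rev/s
Shear rate: γ̇ = πDN/h = π·0.0262·1.29667/0.00932 = 11.4515 s⁻¹
Adiabatic rise: ΔT = η γ̇² t_res / (ρ cp) = 1321·(11.4515)²·150.508 / (1288·1931) = 10.4832 K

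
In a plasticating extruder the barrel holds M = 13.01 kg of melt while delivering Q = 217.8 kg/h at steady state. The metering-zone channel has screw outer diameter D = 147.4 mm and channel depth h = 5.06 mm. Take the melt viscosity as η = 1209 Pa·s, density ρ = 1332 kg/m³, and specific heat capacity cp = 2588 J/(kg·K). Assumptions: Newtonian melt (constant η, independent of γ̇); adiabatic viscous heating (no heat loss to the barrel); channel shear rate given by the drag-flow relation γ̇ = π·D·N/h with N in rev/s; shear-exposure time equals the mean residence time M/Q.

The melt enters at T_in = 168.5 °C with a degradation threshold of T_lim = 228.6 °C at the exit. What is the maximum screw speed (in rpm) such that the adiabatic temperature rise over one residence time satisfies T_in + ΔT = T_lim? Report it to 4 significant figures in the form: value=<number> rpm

value=18.51 rpm

Throughput in SI: Q_s = 217.8 kg/h ÷ 3600 s/h = 0.0605 kg/s
Mean residence time: t_res = M/Q_s = 13.01 kg / 0.0605 kg/s = 215.041 s
D = 147.4 mm = 0.1474 m;  h = 5.06 mm = 0.00506 m
ΔT_a = T_lim − T_in = 228.6 °C − 168.5 °C = 60.1 K
γ̇_max² = ΔT_a·ρ·cp/(η·t_res) = 60.1·1332·2588/(1209·215.041) = 796.883 s⁻²
γ̇_max = sqrt(796.883) = 28.2291 s⁻¹
N_max = γ̇_max h / (πD) = 28.2291·0.00506/(π·0.1474) = 0.308461 rev/s → ×60 = 18.5077 rpm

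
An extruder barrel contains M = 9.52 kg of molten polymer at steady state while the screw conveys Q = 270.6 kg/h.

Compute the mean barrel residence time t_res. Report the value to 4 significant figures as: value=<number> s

value=126.7 s

Throughput in SI: Q_s = 270.6 kg/h ÷ 3600 s/h = 0.0751667 kg/s
t_res = M / Q_s = 9.52 ÷ 0.0751667 = 126.652 s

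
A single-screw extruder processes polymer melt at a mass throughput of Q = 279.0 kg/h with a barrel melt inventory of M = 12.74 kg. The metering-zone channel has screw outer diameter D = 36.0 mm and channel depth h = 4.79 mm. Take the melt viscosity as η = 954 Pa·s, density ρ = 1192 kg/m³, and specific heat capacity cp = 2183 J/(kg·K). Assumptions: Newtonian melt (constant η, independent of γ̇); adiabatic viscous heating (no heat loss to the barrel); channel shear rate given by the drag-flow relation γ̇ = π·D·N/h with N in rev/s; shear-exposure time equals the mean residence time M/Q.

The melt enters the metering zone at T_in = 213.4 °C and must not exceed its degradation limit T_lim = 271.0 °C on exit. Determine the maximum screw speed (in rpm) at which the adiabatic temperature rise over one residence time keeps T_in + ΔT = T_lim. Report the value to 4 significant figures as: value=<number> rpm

value=78.56 rpm

Convert throughput: Q = 279.0 kg/h = 279.0/3600 = 0.0775 kg/s
t_res = M / Q_s = 12.74 / 0.0775 = 164.387 s
Geometry in SI: D = 36.0 mm → 0.036 m, h = 4.79 mm → 0.00479 m
Allowable rise: ΔT_a = T_lim − T_in = 271.0 − 213.4 = 57.6 K
γ̇_max² = ΔT_a·ρ·cp / (η·t_res) = [57.6 × 1192 × 2183] / [954 × 164.387] = 955.733 s⁻²
γ̇_max = sqrt(955.733) = 30.9149 s⁻¹
N_max = γ̇_max·h / (π·D) = 30.9149 · 0.00479 / (π · 0.036) = 1.30934 rev/s = 78.5602 rpm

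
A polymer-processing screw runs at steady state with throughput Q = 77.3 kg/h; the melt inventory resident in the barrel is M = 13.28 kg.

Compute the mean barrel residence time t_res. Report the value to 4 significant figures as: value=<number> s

value=618.5 s

Throughput in SI: Q_s = 77.3 kg/h ÷ 3600 s/h = 0.0214722 kg/s
t_res = M / Q_s = 13.28 ÷ 0.0214722 = 618.473 s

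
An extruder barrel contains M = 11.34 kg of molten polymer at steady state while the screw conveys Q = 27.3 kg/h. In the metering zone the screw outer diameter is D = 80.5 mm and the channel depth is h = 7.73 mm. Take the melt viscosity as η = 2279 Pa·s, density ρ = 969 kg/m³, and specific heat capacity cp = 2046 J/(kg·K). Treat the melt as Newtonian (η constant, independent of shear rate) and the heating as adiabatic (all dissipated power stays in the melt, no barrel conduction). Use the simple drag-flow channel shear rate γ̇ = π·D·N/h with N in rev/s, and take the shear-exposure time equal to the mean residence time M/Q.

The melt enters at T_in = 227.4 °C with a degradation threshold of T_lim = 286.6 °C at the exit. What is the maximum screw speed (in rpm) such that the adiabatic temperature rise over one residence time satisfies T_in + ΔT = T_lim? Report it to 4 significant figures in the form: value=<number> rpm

value=10.76 rpm

Q_s = Q / 3600 = 27.3 / 3600 = 0.00758333 kg/s
Mean residence time: t_res = M/Q_s = 11.34 kg / 0.00758333 kg/s = 1495.38 s
D = 80.5 mm = 0.0805 m;  h = 7.73 mm = 0.00773 m
ΔT_a = T_lim − T_in = 286.6 °C − 227.4 °C = 59.2 K
γ̇_max² = ΔT_a·ρ·cp/(η·t_res) = 59.2·969·2046/(2279·1495.38) = 34.4393 s⁻²
γ̇_max = √34.4393 = 5.8685 s⁻¹
N_max = γ̇_max·h / (π·D) = 5.8685 · 0.00773 / (π · 0.0805) = 0.179374 rev/s = 10.7625 rpm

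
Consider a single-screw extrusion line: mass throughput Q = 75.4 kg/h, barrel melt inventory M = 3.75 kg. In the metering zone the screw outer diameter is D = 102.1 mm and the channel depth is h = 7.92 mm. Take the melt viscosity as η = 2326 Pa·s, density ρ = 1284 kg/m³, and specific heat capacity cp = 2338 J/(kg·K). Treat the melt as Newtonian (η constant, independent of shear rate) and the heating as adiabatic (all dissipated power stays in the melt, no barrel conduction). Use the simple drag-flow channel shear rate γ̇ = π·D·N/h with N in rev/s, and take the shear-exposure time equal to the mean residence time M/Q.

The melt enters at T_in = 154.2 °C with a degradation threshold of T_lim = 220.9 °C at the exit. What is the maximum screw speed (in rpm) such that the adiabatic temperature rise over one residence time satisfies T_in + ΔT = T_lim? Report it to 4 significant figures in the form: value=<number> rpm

Convert throughput: Q = 75.4 kg/h = 75.4/3600 = 0.0209444 kg/s
t_res = M / Q_s = 3.75 ÷ 0.0209444 = 179.045 s
Convert to metres: D = 0.1021 m, h = 0.00792 m
ΔT_a = T_lim − T_in = 220.9 − 154.2 = 66.7 K
γ̇_max² = ΔT_a·ρ·cp / (η·t_res) = [66.7 × 1284 × 2338] / [2326 × 179.045] = 480.799 s⁻²
Take the square root: γ̇_max = √(480.799) = 21.9271 s⁻¹
Solve γ̇ = πDN/h for N: N_max = γ̇_max·h/(π·D) = 21.9271 × 0.00792 / (π × 0.1021) = 0.541416 rev/s = 32.485 rpm

value=32.48 rpm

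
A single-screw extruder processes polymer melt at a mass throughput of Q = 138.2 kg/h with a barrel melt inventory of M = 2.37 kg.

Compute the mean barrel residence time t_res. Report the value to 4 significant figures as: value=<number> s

Throughput in SI: Q_s = 138.2 kg/h ÷ 3600 s/h = 0.0383889 kg/s
t_res = M / Q_s = 2.37 / 0.0383889 = 61.7366 s

value=61.74 s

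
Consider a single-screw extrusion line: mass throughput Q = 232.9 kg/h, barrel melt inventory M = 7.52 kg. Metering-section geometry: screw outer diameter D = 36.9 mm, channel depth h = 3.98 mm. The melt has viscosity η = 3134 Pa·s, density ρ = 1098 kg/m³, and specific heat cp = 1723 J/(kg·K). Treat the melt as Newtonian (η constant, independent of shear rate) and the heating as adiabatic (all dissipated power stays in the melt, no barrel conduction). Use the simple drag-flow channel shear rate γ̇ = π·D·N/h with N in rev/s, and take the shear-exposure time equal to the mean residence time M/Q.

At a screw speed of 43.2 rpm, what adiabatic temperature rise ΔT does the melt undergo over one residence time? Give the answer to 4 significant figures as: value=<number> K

value=84.69 K

Convert throughput: Q = 232.9 kg/h = 232.9/3600 = 0.0646944 kg/s
t_res = M / Q_s = 7.52 / 0.0646944 = 116.239 s
Convert to SI: D = 0.0369 m, h = 0.00398 m, N = 43.2/60 = 0.72 rev/s
γ̇ = π·D·N / h = π · 0.0369 · 0.72 / 0.00398 = 20.9713 s⁻¹
ΔT = η·γ̇²·t_res / (ρ·cp) = 3134 · (20.9713)² · 116.239 / (1098 · 1723) = 84.6864 K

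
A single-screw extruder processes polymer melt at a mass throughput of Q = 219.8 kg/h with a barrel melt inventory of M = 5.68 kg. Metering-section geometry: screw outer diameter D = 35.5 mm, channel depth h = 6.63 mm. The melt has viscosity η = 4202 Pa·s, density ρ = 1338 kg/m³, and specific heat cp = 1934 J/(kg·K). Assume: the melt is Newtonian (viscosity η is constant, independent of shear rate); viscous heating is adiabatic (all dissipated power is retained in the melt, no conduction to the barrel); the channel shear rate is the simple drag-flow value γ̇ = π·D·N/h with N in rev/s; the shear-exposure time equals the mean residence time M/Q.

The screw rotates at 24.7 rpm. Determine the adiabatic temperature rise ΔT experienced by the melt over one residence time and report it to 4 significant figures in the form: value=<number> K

value=7.244 K

Convert throughput: Q = 219.8 kg/h = 219.8/3600 = 0.0610556 kg/s
t_res = M / Q_s = 5.68 ÷ 0.0610556 = 93.03 s
Geometry in metres: D = 35.5 mm → 0.0355 m, h = 6.63 mm → 0.00663 m; screw speed N = 24.7 rpm = 0.411667 rev/s
γ̇ = π·D·N / h = π · 0.0355 · 0.411667 / 0.00663 = 6.92485 s⁻¹
Adiabatic rise: ΔT = η γ̇² t_res / (ρ cp) = 4202·(6.92485)²·93.03 / (1338·1934) = 7.24415 K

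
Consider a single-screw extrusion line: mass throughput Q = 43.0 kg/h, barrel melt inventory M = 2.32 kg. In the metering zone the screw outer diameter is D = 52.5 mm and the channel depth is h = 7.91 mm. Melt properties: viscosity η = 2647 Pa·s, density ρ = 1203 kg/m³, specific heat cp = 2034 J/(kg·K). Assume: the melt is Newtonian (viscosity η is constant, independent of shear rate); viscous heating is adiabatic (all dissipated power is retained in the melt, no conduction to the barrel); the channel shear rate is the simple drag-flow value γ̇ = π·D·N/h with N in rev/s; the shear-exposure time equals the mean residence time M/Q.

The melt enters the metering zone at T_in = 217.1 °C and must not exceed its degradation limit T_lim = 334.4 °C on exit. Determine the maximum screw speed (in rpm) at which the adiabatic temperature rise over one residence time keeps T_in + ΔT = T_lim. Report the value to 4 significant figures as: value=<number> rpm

Throughput in SI: Q_s = 43.0 kg/h ÷ 3600 s/h = 0.0119444 kg/s
t_res = M / Q_s = 2.32 / 0.0119444 = 194.233 s
D = 52.5 mm = 0.0525 m;  h = 7.91 mm = 0.00791 m
ΔT_a = T_lim − T_in = 334.4 − 217.1 = 117.3 K
γ̇_max² = ΔT_a·ρ·cp / (η·t_res) = [117.3 × 1203 × 2034] / [2647 × 194.233] = 558.263 s⁻²
γ̇_max = √558.263 = 23.6276 s⁻¹
N_max = γ̇_max h / (πD) = 23.6276·0.00791/(π·0.0525) = 1.13315 rev/s → ×60 = 67.9889 rpm

value=67.99 rpm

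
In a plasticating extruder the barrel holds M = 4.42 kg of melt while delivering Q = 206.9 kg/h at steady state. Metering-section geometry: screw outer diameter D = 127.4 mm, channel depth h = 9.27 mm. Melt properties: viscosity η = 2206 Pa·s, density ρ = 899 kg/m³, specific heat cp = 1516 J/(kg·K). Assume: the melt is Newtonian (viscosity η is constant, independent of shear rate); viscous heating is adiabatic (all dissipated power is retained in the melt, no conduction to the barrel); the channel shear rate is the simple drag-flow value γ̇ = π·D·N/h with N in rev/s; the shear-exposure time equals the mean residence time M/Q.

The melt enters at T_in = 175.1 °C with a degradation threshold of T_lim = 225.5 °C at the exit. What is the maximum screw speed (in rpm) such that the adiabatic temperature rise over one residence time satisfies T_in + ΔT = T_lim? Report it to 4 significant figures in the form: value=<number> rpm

value=27.96 rpm

Throughput in SI: Q_s = 206.9 kg/h ÷ 3600 s/h = 0.0574722 kg/s
t_res = M / Q_s = 4.42 / 0.0574722 = 76.9067 s
Geometry in SI: D = 127.4 mm → 0.1274 m, h = 9.27 mm → 0.00927 m
ΔT_a = T_lim − T_in = 225.5 − 175.1 = 50.4 K
γ̇_max² = ΔT_a·ρ·cp / (η·t_res) = [50.4 × 899 × 1516] / [2206 × 76.9067] = 404.874 s⁻²
γ̇_max = sqrt(404.874) = 20.1215 s⁻¹
N_max = γ̇_max·h / (π·D) = 20.1215 · 0.00927 / (π · 0.1274) = 0.466037 rev/s = 27.9622 rpm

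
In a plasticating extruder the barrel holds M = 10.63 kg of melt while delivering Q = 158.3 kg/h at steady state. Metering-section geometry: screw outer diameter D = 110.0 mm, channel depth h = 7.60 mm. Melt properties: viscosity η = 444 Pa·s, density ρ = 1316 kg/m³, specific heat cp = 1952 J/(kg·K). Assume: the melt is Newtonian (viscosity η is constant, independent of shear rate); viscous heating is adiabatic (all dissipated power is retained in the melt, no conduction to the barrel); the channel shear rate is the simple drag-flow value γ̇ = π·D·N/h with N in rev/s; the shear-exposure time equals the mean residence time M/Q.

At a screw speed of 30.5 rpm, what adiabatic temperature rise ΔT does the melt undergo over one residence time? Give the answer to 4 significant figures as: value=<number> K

Q_s = Q / 3600 = 158.3 / 3600 = 0.0439722 kg/s
t_res = M / Q_s = 10.63 / 0.0439722 = 241.744 s
Geometry in metres: D = 110.0 mm → 0.11 m, h = 7.60 mm → 0.0076 m; screw speed N = 30.5 rpm = 0.508333 rev/s
γ̇ = π·D·N / h = π · 0.11 · 0.508333 / 0.0076 = 23.1141 s⁻¹
Adiabatic rise: ΔT = η γ̇² t_res / (ρ cp) = 444·(23.1141)²·241.744 / (1316·1952) = 22.3232 K

value=22.32 K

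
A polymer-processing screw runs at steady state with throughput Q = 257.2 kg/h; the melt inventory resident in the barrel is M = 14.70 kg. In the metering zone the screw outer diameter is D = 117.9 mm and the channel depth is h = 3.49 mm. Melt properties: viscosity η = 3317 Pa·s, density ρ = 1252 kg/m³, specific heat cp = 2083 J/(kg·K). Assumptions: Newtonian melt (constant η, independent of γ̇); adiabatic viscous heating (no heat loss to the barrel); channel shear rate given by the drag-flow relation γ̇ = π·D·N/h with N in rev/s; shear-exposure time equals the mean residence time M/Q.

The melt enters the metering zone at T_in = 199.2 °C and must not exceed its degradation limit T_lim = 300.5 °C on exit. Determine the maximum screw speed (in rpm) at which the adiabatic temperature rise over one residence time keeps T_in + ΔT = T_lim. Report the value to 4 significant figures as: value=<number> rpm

Throughput in SI: Q_s = 257.2 kg/h ÷ 3600 s/h = 0.0714444 kg/s
t_res = M / Q_s = 14.70 / 0.0714444 = 205.754 s
Geometry in SI: D = 117.9 mm → 0.1179 m, h = 3.49 mm → 0.00349 m
Allowable rise: ΔT_a = T_lim − T_in = 300.5 − 199.2 = 101.3 K
γ̇_max² = ΔT_a·ρ·cp/(η·t_res) = 101.3·1252·2083/(3317·205.754) = 387.087 s⁻²
γ̇_max = √387.087 = 19.6745 s⁻¹
Solve γ̇ = πDN/h for N: N_max = γ̇_max·h/(π·D) = 19.6745 × 0.00349 / (π × 0.1179) = 0.185381 rev/s = 11.1229 rpm

value=11.12 rpm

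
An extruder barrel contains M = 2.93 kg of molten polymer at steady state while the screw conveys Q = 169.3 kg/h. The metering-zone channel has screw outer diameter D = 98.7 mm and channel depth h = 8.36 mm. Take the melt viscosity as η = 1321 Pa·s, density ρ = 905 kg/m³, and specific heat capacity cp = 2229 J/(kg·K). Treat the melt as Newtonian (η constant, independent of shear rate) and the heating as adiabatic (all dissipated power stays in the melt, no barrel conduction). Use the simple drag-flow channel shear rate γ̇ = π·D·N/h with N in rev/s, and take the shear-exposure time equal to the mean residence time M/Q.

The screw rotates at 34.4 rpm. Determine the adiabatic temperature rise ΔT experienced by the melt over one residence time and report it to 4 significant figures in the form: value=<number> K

value=18.45 K

Q_s = Q / 3600 = 169.3 / 3600 = 0.0470278 kg/s
t_res = M / Q_s = 2.93 / 0.0470278 = 62.3036 s
Convert to SI: D = 0.0987 m, h = 0.00836 m, N = 34.4/60 = 0.573333 rev/s
Shear rate: γ̇ = πDN/h = π·0.0987·0.573333/0.00836 = 21.2651 s⁻¹
Adiabatic rise: ΔT = η γ̇² t_res / (ρ cp) = 1321·(21.2651)²·62.3036 / (905·2229) = 18.4499 K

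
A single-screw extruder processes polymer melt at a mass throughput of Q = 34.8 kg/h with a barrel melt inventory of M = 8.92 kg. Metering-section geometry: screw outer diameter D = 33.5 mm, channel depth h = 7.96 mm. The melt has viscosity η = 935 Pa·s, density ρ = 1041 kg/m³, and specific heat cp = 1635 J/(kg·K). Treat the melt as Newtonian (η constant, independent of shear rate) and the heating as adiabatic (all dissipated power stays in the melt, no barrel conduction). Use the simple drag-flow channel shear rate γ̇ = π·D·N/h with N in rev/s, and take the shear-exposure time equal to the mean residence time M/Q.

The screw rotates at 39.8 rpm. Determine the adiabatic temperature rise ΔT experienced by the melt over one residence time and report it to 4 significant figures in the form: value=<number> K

Convert throughput: Q = 34.8 kg/h = 34.8/3600 = 0.00966667 kg/s
t_res = M / Q_s = 8.92 ÷ 0.00966667 = 922.759 s
D = 33.5 mm = 0.0335 m;  h = 7.96 mm = 0.00796 m;  N = 39.8 rpm / 60 = 0.663333 rev/s
Shear rate: γ̇ = πDN/h = π·0.0335·0.663333/0.00796 = 8.77028 s⁻¹
ΔT = η·γ̇²·t_res/(ρ·cp) = [935 × 8.77028² × 922.759] / [1041 × 1635] = 38.9904 K

value=38.99 K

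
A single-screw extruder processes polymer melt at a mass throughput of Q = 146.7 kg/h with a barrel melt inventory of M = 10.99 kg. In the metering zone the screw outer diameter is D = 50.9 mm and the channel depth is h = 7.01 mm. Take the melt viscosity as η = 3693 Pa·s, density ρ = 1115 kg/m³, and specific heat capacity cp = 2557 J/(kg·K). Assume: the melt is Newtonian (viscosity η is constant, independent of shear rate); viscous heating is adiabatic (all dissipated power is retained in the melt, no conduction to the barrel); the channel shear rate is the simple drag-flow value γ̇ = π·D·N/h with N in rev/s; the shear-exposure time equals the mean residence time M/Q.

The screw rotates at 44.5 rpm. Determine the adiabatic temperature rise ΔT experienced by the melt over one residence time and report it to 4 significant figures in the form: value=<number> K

Throughput in SI: Q_s = 146.7 kg/h ÷ 3600 s/h = 0.04075 kg/s
t_res = M / Q_s = 10.99 ÷ 0.04075 = 269.693 s
D = 50.9 mm = 0.0509 m;  h = 7.01 mm = 0.00701 m;  N = 44.5 rpm / 60 = 0.741667 rev/s
Shear rate: γ̇ = πDN/h = π·0.0509·0.741667/0.00701 = 16.9184 s⁻¹
ΔT = η·γ̇²·t_res/(ρ·cp) = [3693 × 16.9184² × 269.693] / [1115 × 2557] = 99.9909 K

value=99.99 K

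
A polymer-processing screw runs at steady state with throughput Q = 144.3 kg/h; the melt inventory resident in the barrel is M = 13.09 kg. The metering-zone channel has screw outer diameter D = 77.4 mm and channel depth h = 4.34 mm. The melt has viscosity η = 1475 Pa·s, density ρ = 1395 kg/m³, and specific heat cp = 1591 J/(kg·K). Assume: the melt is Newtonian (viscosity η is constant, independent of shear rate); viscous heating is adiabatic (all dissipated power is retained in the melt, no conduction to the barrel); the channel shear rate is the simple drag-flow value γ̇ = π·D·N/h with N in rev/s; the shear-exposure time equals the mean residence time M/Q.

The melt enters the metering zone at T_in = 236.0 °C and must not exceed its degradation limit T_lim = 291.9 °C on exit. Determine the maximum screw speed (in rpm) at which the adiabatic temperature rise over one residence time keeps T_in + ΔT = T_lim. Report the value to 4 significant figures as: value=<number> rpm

value=17.19 rpm

Convert throughput: Q = 144.3 kg/h = 144.3/3600 = 0.0400833 kg/s
Mean residence time: t_res = M/Q_s = 13.09 kg / 0.0400833 kg/s = 326.57 s
Geometry in SI: D = 77.4 mm → 0.0774 m, h = 4.34 mm → 0.00434 m
Allowable rise: ΔT_a = T_lim − T_in = 291.9 − 236.0 = 55.9 K
Invert ΔT = ηγ̇²t_res/(ρcp) for γ̇: γ̇_max² = ΔT_a ρ cp / (η t_res) = 55.9·1395·1591 / (1475·326.57) = 257.566 s⁻²
γ̇_max = sqrt(257.566) = 16.0489 s⁻¹
Solve γ̇ = πDN/h for N: N_max = γ̇_max·h/(π·D) = 16.0489 × 0.00434 / (π × 0.0774) = 0.286446 rev/s = 17.1868 rpm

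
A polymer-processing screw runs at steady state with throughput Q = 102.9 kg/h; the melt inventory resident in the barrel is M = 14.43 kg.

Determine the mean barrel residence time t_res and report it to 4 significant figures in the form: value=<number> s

value=504.8 s

Throughput in SI: Q_s = 102.9 kg/h ÷ 3600 s/h = 0.0285833 kg/s
t_res = M / Q_s = 14.43 ÷ 0.0285833 = 504.84 s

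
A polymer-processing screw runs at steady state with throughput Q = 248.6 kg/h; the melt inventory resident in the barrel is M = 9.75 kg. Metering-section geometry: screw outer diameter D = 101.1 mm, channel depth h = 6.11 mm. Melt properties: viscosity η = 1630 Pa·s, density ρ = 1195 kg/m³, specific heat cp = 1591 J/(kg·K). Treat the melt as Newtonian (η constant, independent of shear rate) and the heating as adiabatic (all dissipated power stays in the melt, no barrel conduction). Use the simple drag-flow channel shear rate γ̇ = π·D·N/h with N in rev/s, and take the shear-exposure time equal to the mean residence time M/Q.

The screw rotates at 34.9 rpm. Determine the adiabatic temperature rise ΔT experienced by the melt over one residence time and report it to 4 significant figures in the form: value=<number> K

Q_s = Q / 3600 = 248.6 / 3600 = 0.0690556 kg/s
t_res = M / Q_s = 9.75 / 0.0690556 = 141.191 s
Convert to SI: D = 0.1011 m, h = 0.00611 m, N = 34.9/60 = 0.581667 rev/s
γ̇ = π·D·N / h = π · 0.1011 · 0.581667 / 0.00611 = 30.2367 s⁻¹
ΔT = η·γ̇²·t_res / (ρ·cp) = 1630 · (30.2367)² · 141.191 / (1195 · 1591) = 110.668 K

value=110.7 K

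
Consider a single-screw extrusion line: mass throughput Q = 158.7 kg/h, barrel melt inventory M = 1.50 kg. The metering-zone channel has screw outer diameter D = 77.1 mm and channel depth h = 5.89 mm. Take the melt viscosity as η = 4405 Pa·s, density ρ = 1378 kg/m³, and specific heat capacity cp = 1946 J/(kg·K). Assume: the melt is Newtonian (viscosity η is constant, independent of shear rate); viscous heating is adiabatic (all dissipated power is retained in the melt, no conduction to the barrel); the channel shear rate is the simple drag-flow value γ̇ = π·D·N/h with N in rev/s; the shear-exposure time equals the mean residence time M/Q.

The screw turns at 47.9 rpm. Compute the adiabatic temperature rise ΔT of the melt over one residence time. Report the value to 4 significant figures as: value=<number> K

Q_s = Q / 3600 = 158.7 / 3600 = 0.0440833 kg/s
t_res = M / Q_s = 1.50 / 0.0440833 = 34.0265 s
Convert to SI: D = 0.0771 m, h = 0.00589 m, N = 47.9/60 = 0.798333 rev/s
γ̇ = π D N / h = (π)(0.0771)(0.798333) / 0.00589 = 32.8302 s⁻¹
ΔT = η·γ̇²·t_res / (ρ·cp) = 4405 · (32.8302)² · 34.0265 / (1378 · 1946) = 60.2445 K

value=60.24 K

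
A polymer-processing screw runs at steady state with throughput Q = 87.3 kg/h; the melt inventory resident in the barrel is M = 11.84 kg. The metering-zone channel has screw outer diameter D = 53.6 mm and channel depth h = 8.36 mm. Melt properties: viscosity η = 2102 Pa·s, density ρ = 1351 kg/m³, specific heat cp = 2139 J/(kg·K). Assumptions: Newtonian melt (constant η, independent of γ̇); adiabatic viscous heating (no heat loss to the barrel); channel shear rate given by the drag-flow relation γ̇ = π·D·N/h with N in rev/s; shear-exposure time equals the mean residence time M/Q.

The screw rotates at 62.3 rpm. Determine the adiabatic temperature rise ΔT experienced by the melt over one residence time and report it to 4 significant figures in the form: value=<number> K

Convert throughput: Q = 87.3 kg/h = 87.3/3600 = 0.02425 kg/s
t_res = M / Q_s = 11.84 / 0.02425 = 488.247 s
Geometry in metres: D = 53.6 mm → 0.0536 m, h = 8.36 mm → 0.00836 m; screw speed N = 62.3 rpm = 1.03833 rev/s
Shear rate: γ̇ = πDN/h = π·0.0536·1.03833/0.00836 = 20.9144 s⁻¹
ΔT = η·γ̇²·t_res/(ρ·cp) = [2102 × 20.9144² × 488.247] / [1351 × 2139] = 155.345 K

value=155.3 K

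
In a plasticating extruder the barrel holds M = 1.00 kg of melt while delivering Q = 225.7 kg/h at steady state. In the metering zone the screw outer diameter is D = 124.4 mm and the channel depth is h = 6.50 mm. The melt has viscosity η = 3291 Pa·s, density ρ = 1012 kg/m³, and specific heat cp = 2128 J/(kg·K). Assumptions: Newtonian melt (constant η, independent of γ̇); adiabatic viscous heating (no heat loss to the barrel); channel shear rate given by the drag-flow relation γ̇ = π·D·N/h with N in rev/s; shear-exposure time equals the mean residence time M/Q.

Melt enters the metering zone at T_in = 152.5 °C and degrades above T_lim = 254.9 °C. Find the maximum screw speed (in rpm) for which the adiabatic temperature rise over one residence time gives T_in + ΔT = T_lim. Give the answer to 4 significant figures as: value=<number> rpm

Q_s = Q / 3600 = 225.7 / 3600 = 0.0626944 kg/s
t_res = M / Q_s = 1.00 / 0.0626944 = 15.9504 s
Convert to metres: D = 0.1244 m, h = 0.0065 m
Allowable rise: ΔT_a = T_lim − T_in = 254.9 − 152.5 = 102.4 K
Invert ΔT = ηγ̇²t_res/(ρcp) for γ̇: γ̇_max² = ΔT_a ρ cp / (η t_res) = 102.4·1012·2128 / (3291·15.9504) = 4201.01 s⁻²
γ̇_max = sqrt(4201.01) = 64.8152 s⁻¹
Solve γ̇ = πDN/h for N: N_max = γ̇_max·h/(π·D) = 64.8152 × 0.0065 / (π × 0.1244) = 1.078 rev/s = 64.6801 rpm

value=64.68 rpm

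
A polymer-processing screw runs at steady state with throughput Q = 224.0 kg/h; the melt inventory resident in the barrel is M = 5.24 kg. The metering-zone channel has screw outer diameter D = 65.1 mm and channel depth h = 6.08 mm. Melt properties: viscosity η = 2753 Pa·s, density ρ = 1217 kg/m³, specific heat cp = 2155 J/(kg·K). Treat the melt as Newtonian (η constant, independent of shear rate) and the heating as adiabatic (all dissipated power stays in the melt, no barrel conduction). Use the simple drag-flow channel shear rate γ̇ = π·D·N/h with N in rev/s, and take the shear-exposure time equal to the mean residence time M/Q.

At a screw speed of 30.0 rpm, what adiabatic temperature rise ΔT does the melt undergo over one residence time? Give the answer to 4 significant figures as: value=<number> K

value=25.01 K

Throughput in SI: Q_s = 224.0 kg/h ÷ 3600 s/h = 0.0622222 kg/s
t_res = M / Q_s = 5.24 / 0.0622222 = 84.2143 s
Convert to SI: D = 0.0651 m, h = 0.00608 m, N = 30.0/60 = 0.5 rev/s
Shear rate: γ̇ = πDN/h = π·0.0651·0.5/0.00608 = 16.8189 s⁻¹
ΔT = η·γ̇²·t_res/(ρ·cp) = [2753 × 16.8189² × 84.2143] / [1217 × 2155] = 25.0063 K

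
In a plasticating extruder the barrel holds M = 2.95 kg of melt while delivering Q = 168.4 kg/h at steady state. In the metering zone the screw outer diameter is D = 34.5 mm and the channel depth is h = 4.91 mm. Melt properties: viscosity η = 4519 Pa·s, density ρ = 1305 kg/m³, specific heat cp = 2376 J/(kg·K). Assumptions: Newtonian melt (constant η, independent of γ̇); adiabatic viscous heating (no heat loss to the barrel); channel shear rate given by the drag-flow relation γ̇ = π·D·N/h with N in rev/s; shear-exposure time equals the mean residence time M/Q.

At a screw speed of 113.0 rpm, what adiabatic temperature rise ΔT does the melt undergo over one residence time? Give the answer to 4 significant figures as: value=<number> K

value=158.9 K

Throughput in SI: Q_s = 168.4 kg/h ÷ 3600 s/h = 0.0467778 kg/s
Mean residence time: t_res = M/Q_s = 2.95 kg / 0.0467778 kg/s = 63.0641 s
Geometry in metres: D = 34.5 mm → 0.0345 m, h = 4.91 mm → 0.00491 m; screw speed N = 113.0 rpm = 1.88333 rev/s
γ̇ = π·D·N / h = π · 0.0345 · 1.88333 / 0.00491 = 41.5733 s⁻¹
Adiabatic rise: ΔT = η γ̇² t_res / (ρ cp) = 4519·(41.5733)²·63.0641 / (1305·2376) = 158.854 K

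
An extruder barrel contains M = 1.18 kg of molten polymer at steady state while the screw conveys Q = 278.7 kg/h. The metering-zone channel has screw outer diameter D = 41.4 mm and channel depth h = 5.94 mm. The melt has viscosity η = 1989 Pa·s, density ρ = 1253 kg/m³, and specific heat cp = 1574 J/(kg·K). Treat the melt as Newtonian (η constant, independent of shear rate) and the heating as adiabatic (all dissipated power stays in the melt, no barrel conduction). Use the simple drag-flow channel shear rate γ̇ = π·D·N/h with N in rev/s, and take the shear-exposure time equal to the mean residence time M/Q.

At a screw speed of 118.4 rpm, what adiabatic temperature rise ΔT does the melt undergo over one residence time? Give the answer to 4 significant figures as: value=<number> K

Q_s = Q / 3600 = 278.7 / 3600 = 0.0774167 kg/s
Mean residence time: t_res = M/Q_s = 1.18 kg / 0.0774167 kg/s = 15.2422 s
Convert to SI: D = 0.0414 m, h = 0.00594 m, N = 118.4/60 = 1.97333 rev/s
γ̇ = π D N / h = (π)(0.0414)(1.97333) / 0.00594 = 43.208 s⁻¹
ΔT = η·γ̇²·t_res / (ρ·cp) = 1989 · (43.208)² · 15.2422 / (1253 · 1574) = 28.6982 K

value=28.70 K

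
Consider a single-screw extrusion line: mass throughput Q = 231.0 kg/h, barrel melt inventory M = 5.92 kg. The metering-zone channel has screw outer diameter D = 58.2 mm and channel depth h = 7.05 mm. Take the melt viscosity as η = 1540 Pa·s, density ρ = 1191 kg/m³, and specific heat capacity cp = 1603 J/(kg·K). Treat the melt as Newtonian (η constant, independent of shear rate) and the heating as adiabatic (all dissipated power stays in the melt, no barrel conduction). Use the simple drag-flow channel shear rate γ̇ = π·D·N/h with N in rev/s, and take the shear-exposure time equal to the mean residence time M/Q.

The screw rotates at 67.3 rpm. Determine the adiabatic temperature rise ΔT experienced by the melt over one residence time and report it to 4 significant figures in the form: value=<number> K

Q_s = Q / 3600 = 231.0 / 3600 = 0.0641667 kg/s
t_res = M / Q_s = 5.92 ÷ 0.0641667 = 92.2597 s
Convert to SI: D = 0.0582 m, h = 0.00705 m, N = 67.3/60 = 1.12167 rev/s
γ̇ = π D N / h = (π)(0.0582)(1.12167) / 0.00705 = 29.0903 s⁻¹
Adiabatic rise: ΔT = η γ̇² t_res / (ρ cp) = 1540·(29.0903)²·92.2597 / (1191·1603) = 62.9771 K

value=62.98 K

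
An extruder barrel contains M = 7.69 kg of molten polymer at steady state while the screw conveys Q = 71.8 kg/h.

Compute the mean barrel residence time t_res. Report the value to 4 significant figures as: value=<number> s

value=385.6 s

Throughput in SI: Q_s = 71.8 kg/h ÷ 3600 s/h = 0.0199444 kg/s
Mean residence time: t_res = M/Q_s = 7.69 kg / 0.0199444 kg/s = 385.571 s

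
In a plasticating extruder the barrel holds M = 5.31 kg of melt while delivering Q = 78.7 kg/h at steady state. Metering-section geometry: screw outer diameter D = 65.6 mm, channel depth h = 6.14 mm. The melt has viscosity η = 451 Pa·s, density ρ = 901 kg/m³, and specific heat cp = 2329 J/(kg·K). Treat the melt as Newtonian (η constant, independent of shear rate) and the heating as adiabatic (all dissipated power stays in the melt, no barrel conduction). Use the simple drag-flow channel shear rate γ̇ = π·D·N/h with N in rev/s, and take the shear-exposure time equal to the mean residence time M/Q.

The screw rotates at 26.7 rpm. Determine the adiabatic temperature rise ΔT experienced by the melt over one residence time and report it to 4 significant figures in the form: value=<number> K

value=11.65 K

Convert throughput: Q = 78.7 kg/h = 78.7/3600 = 0.0218611 kg/s
Mean residence time: t_res = M/Q_s = 5.31 kg / 0.0218611 kg/s = 242.897 s
Geometry in metres: D = 65.6 mm → 0.0656 m, h = 6.14 mm → 0.00614 m; screw speed N = 26.7 rpm = 0.445 rev/s
Shear rate: γ̇ = πDN/h = π·0.0656·0.445/0.00614 = 14.9364 s⁻¹
ΔT = η·γ̇²·t_res / (ρ·cp) = 451 · (14.9364)² · 242.897 / (901 · 2329) = 11.6465 K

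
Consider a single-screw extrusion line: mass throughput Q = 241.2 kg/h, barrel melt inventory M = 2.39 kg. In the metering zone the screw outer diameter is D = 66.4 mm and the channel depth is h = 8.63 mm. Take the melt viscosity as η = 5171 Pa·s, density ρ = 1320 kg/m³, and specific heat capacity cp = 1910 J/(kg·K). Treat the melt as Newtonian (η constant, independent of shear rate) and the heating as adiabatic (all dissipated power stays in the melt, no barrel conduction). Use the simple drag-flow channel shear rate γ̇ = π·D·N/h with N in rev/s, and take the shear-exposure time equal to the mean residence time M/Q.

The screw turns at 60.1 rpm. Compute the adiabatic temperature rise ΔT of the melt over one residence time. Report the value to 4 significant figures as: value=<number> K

value=42.89 K

Throughput in SI: Q_s = 241.2 kg/h ÷ 3600 s/h = 0.067 kg/s
Mean residence time: t_res = M/Q_s = 2.39 kg / 0.067 kg/s = 35.6716 s
Geometry in metres: D = 66.4 mm → 0.0664 m, h = 8.63 mm → 0.00863 m; screw speed N = 60.1 rpm = 1.00167 rev/s
Shear rate: γ̇ = πDN/h = π·0.0664·1.00167/0.00863 = 24.212 s⁻¹
Adiabatic rise: ΔT = η γ̇² t_res / (ρ cp) = 5171·(24.212)²·35.6716 / (1320·1910) = 42.8895 K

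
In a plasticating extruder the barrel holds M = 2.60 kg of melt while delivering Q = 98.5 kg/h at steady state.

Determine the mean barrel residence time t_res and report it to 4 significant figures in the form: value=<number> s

Q_s = Q / 3600 = 98.5 / 3600 = 0.0273611 kg/s
t_res = M / Q_s = 2.60 / 0.0273611 = 95.0254 s

value=95.03 s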